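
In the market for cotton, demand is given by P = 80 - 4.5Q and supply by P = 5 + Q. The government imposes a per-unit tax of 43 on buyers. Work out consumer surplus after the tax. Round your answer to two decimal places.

Pre-tax equilibrium: 80 - 4.5Q = 5 + Q gives Q* = 13.6364, P* = 18.6364.
A tax on buyers shifts demand down by 43: (80 - 43) - 4.5Q = 5 + Q, so Q_t = 5.8182. Buyers pay P_b = 53.8182; sellers receive P_s = P_b - 43 = 10.8182.
CS = (1/2)(Q_t)(80 - P_b) = (1/2)(5.8182)(26.1818) = 76.1653.

76.17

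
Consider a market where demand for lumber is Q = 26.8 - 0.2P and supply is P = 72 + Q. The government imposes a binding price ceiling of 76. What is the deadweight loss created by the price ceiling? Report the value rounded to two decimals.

120.33

Rewriting demand in inverse form: P = 134 - 5Q.
Free-market equilibrium: 134 - 5Q = 72 + Q gives Q* = 10.3333, P* = 82.3333.
At the ceiling price 76, quantity supplied is (76 - 72)/1 = 4; supply is the short side, so Q = 4 trades at P = 76.
The lost-trades triangle has base Q* - 4 = 6.3333 and height equal to the gap between the curves at Q = 4, which is 114 - 76 = 38. DWL = (1/2)(6.3333)(38) = 120.3333.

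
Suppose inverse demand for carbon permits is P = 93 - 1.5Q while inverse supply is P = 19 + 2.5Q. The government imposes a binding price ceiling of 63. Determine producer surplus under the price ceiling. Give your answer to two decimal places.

Without the control, 93 - 1.5Q = 19 + 2.5Q so Q* = 18.5 and P* = 65.25.
At P = 63, sellers supply (63 - 19)/2.5 = 17.6 while buyers want more, so the quantity traded is 17.6 at price 63.
PS is the triangle above supply below 63: (1/2)(17.6)(63 - 19) = 387.2.

387.20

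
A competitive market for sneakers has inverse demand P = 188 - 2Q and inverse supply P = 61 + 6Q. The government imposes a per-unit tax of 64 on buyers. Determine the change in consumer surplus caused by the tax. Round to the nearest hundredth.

-190.00

Without the tax, 188 - 2Q = 61 + 6Q so Q* = 15.875 and P* = 156.25.
A tax on buyers shifts demand down by 64: (188 - 64) - 2Q = 61 + 6Q, so Q_t = 7.875. Buyers pay P_b = 172.25; sellers receive P_s = P_b - 64 = 108.25.
Consumers lose the trapezoid between P* and P_b out to Q_t plus the triangle from Q_t to Q*: change in CS = 62.0156 - 252.0156 = -190.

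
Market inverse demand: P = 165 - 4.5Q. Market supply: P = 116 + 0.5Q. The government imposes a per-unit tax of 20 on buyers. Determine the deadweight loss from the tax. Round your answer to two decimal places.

Pre-tax equilibrium: 165 - 4.5Q = 116 + 0.5Q gives Q* = 9.8, P* = 120.9.
A tax on buyers shifts demand down by 20: (165 - 20) - 4.5Q = 116 + 0.5Q, so Q_t = 5.8. Buyers pay P_b = 138.9; sellers receive P_s = P_b - 20 = 118.9.
Deadweight loss is the triangle between the curves from Q_t to Q*: (1/2)(9.8 - 5.8)(20) = 40.

40.00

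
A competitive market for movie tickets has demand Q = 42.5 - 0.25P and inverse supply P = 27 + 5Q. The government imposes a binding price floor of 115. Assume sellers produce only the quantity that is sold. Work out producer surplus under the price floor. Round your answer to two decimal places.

Rewriting demand in inverse form: P = 170 - 4Q.
Free-market equilibrium: 170 - 4Q = 27 + 5Q gives Q* = 15.8889, P* = 106.4444.
At the floor price 115, quantity demanded is (170 - 115)/4 = 13.75; demand is the short side, so Q = 13.75 trades at P = 115.
The supply price at Q = 13.75 is 95.75. PS is the trapezoid between 115 and supply over [0, 13.75]: (1/2)[(115 - 27) + (115 - 95.75)](13.75) = 737.3438.

737.34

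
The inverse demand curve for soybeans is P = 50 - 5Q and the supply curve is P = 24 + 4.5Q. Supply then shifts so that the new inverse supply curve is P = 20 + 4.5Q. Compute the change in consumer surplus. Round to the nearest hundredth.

Initial equilibrium: Q_0 = 2.7368, P_0 = 36.3158; CS_0 = (1/2)(2.7368)(13.6842) = 18.7258, PS_0 = (1/2)(2.7368)(12.3158) = 16.8532.
New equilibrium: 50 - 5Q = 20 + 4.5Q gives Q_1 = 3.1579, P_1 = 34.2105; CS_1 = 24.9307, PS_1 = 22.4377.
Change in consumer surplus = 24.9307 - 18.7258 = 6.205.

6.20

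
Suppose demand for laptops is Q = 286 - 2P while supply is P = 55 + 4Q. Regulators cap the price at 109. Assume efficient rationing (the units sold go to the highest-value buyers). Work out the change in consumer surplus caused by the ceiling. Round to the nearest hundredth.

317.83

Rewriting demand in inverse form: P = 143 - 0.5Q.
Without the control, 143 - 0.5Q = 55 + 4Q so Q* = 19.5556 and P* = 133.2222.
At P = 109, sellers supply (109 - 55)/4 = 13.5 while buyers want more, so the quantity traded is 13.5 at price 109.
CS goes from (1/2)(19.5556)(9.7778) = 95.6049 to 413.4375 (computed as (143 - 109)(13.5) - (1/2)(0.5)(13.5)^2), a change of 317.8326.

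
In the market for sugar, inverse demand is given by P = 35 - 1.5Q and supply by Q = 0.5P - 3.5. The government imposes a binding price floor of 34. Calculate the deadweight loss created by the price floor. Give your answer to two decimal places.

94.11

Rewriting supply in inverse form: P = 7 + 2Q.
Free-market equilibrium: 35 - 1.5Q = 7 + 2Q gives Q* = 8, P* = 23.
At P = 34, buyers demand (35 - 34)/1.5 = 0.6667 while sellers would supply more, so the quantity traded is 0.6667 at price 34.
The lost-trades triangle has base Q* - 0.6667 = 7.3333 and height equal to the gap between the curves at Q = 0.6667, which is 34 - 8.3333 = 25.6667. DWL = (1/2)(7.3333)(25.6667) = 94.1111.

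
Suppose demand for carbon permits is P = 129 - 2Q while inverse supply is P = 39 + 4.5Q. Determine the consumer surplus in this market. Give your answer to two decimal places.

191.72

Equilibrium: 129 - 2Q = 39 + 4.5Q, so Q* = 13.8462 and P* = 101.3077.
Consumer surplus is the triangle under demand above P*: (1/2)(13.8462)(129 - 101.3077) = (1/2)(13.8462)(27.6923) = 191.716.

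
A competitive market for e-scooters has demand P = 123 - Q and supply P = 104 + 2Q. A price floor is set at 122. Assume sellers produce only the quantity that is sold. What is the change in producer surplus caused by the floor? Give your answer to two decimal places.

-23.11

Free-market equilibrium: 123 - Q = 104 + 2Q gives Q* = 6.3333, P* = 116.6667.
At the floor price 122, quantity demanded is (123 - 122)/1 = 1; demand is the short side, so Q = 1 trades at P = 122.
PS goes from (1/2)(6.3333)(12.6667) = 40.1111 to 17 (computed as (122 - 104)(1) - (1/2)(2)(1)^2), a change of -23.1111.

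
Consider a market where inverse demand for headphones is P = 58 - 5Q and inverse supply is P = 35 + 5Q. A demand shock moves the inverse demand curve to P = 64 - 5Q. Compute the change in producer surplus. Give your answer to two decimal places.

Initial equilibrium: Q_0 = 2.3, P_0 = 46.5; CS_0 = (1/2)(2.3)(11.5) = 13.225, PS_0 = (1/2)(2.3)(11.5) = 13.225.
New equilibrium: 64 - 5Q = 35 + 5Q gives Q_1 = 2.9, P_1 = 49.5; CS_1 = 21.025, PS_1 = 21.025.
Change in producer surplus = 21.025 - 13.225 = 7.8.

7.80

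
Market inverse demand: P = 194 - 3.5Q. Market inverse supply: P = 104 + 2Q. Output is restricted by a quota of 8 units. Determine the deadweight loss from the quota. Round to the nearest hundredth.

Without the quota, 194 - 3.5Q = 104 + 2Q gives Q* = 16.3636.
At Q = 8 the demand price is 194 - 3.5(8) = 166 and the supply price is 104 + 2(8) = 120.
Deadweight loss is the triangle between the curves from 8 to 16.3636: (1/2)(166 - 120)(16.3636 - 8) = 192.3636.

192.36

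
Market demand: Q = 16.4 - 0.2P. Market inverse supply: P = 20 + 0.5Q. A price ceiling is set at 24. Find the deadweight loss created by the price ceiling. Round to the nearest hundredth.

Rewriting demand in inverse form: P = 82 - 5Q.
Without the control, 82 - 5Q = 20 + 0.5Q so Q* = 11.2727 and P* = 25.6364.
At P = 24, sellers supply (24 - 20)/0.5 = 8 while buyers want more, so the quantity traded is 8 at price 24.
At Q = 8 the demand price is 42 and the supply price is 24. Deadweight loss is the triangle between the curves from 8 to 11.2727: (1/2)(42 - 24)(11.2727 - 8) = 29.4545.

29.45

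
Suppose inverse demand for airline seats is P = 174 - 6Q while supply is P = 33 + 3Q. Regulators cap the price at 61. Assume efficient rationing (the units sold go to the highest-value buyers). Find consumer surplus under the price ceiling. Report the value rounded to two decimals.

Free-market equilibrium: 174 - 6Q = 33 + 3Q gives Q* = 15.6667, P* = 80.
At P = 61, sellers supply (61 - 33)/3 = 9.3333 while buyers want more, so the quantity traded is 9.3333 at price 61.
The demand price at Q = 9.3333 is 118. CS is the trapezoid between demand and 61 over [0, 9.3333]: (1/2)[(174 - 61) + (118 - 61)](9.3333) = 793.3333.

793.33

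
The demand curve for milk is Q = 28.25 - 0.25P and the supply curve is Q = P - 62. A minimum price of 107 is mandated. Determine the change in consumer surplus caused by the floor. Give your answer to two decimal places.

-203.58

Rewriting demand in inverse form: P = 113 - 4Q.
Rewriting supply in inverse form: P = 62 + Q.
Without the control, 113 - 4Q = 62 + Q so Q* = 10.2 and P* = 72.2.
At the floor price 107, quantity demanded is (113 - 107)/4 = 1.5; demand is the short side, so Q = 1.5 trades at P = 107.
CS goes from (1/2)(10.2)(40.8) = 208.08 to 4.5 (computed as (113 - 107)(1.5) - (1/2)(4)(1.5)^2), a change of -203.58.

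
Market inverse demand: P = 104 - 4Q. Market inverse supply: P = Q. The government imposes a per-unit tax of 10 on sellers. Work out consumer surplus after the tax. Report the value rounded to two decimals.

706.88

Without the tax, 104 - 4Q = Q so Q* = 20.8 and P* = 20.8.
A tax on sellers shifts supply up by 10: 104 - 4Q = Q + 10, so Q_t = 18.8. Buyers pay P_b = 28.8; sellers receive P_s = P_b - 10 = 18.8.
Consumer surplus is the triangle under demand above P_b: (1/2)(18.8)(104 - 28.8) = 706.88.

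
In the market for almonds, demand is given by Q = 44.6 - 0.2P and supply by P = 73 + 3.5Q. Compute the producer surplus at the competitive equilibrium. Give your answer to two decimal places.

Rewriting demand in inverse form: P = 223 - 5Q.
Setting demand equal to supply, 150 = 8.5Q, so Q* = 17.6471 and P* = 134.7647.
Producer surplus is the triangle above supply below P*: (1/2)(17.6471)(134.7647 - 73) = (1/2)(17.6471)(61.7647) = 544.9827.

544.98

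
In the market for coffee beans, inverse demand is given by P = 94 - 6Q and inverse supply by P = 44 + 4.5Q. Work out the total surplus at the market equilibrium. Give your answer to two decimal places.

Set 94 - 6Q = 44 + 4.5Q, which gives 50 = 10.5Q, so Q* = 4.7619 and P* = 94 - 6(4.7619) = 65.4286.
Total surplus is the full triangle between the curves from 0 to Q*: (1/2)(4.7619)(94 - 44) = 119.0476.

119.05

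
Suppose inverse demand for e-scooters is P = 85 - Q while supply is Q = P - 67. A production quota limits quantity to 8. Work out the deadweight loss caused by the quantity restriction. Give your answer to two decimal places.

Rewriting supply in inverse form: P = 67 + Q.
Without the quota, 85 - Q = 67 + Q gives Q* = 9.
At Q = 8 the demand price is 85 - (8) = 77 and the supply price is 67 + (8) = 75.
DWL = (1/2)(gap between curves at 8) x (Q* - 8) = (1/2)(2)(1) = 1.

1.00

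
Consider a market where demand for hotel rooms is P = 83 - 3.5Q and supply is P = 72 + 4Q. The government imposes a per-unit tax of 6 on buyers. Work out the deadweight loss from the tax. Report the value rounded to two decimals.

Without the tax, 83 - 3.5Q = 72 + 4Q so Q* = 1.4667 and P* = 77.8667.
With the tax, buyers' net willingness to pay falls by 6: (83 - 6) - 3.5Q = 72 + 4Q, so Q_t = 0.6667. Buyers pay P_b = 80.6667; sellers receive P_s = P_b - 6 = 74.6667.
Deadweight loss is the triangle between the curves from Q_t to Q*: (1/2)(1.4667 - 0.6667)(6) = 2.4.

2.40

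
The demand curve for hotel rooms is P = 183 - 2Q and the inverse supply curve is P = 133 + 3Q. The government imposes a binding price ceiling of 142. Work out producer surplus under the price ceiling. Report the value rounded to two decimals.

13.50

Free-market equilibrium: 183 - 2Q = 133 + 3Q gives Q* = 10, P* = 163.
At P = 142, sellers supply (142 - 133)/3 = 3 while buyers want more, so the quantity traded is 3 at price 142.
PS is the triangle above supply below 142: (1/2)(3)(142 - 133) = 13.5.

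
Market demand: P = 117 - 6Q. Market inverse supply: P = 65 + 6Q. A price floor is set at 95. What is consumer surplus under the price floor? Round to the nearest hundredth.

Without the control, 117 - 6Q = 65 + 6Q so Q* = 4.3333 and P* = 91.
At P = 95, buyers demand (117 - 95)/6 = 3.6667 while sellers would supply more, so the quantity traded is 3.6667 at price 95.
CS is the triangle under demand above 95: (1/2)(3.6667)(117 - 95) = 40.3333.

40.33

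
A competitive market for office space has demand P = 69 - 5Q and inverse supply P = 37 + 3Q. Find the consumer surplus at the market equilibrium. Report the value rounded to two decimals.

40.00

Set 69 - 5Q = 37 + 3Q, which gives 32 = 8Q, so Q* = 4 and P* = 69 - 5(4) = 49.
CS is the area between the demand curve and P* from 0 to Q*: (1/2)(4)(20) = 40.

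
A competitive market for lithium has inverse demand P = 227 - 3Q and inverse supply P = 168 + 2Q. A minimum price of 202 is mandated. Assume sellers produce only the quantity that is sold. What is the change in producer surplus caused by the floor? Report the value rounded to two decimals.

74.65

Without the control, 227 - 3Q = 168 + 2Q so Q* = 11.8 and P* = 191.6.
At P = 202, buyers demand (227 - 202)/3 = 8.3333 while sellers would supply more, so the quantity traded is 8.3333 at price 202.
PS goes from (1/2)(11.8)(23.6) = 139.24 to 213.8889 (computed as (202 - 168)(8.3333) - (1/2)(2)(8.3333)^2), a change of 74.6489.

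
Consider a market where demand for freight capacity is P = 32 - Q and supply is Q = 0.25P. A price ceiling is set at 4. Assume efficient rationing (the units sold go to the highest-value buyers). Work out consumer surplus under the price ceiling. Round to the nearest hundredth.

27.50

Rewriting supply in inverse form: P = 4Q.
Free-market equilibrium: 32 - Q = 4Q gives Q* = 6.4, P* = 25.6.
At P = 4, sellers supply (4 - 0)/4 = 1 while buyers want more, so the quantity traded is 1 at price 4.
The demand price at Q = 1 is 31. CS is the trapezoid between demand and 4 over [0, 1]: (1/2)[(32 - 4) + (31 - 4)](1) = 27.5.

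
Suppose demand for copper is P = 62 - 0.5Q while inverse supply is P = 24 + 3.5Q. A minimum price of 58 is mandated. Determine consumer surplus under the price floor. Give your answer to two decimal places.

16.00

Without the control, 62 - 0.5Q = 24 + 3.5Q so Q* = 9.5 and P* = 57.25.
At P = 58, buyers demand (62 - 58)/0.5 = 8 while sellers would supply more, so the quantity traded is 8 at price 58.
CS is the triangle under demand above 58: (1/2)(8)(62 - 58) = 16.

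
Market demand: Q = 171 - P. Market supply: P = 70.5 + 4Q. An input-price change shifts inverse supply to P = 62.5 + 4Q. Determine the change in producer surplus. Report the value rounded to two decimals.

Rewriting demand in inverse form: P = 171 - Q.
Initial equilibrium: Q_0 = 20.1, P_0 = 150.9; CS_0 = (1/2)(20.1)(20.1) = 202.005, PS_0 = (1/2)(20.1)(80.4) = 808.02.
New equilibrium: 171 - Q = 62.5 + 4Q gives Q_1 = 21.7, P_1 = 149.3; CS_1 = 235.445, PS_1 = 941.78.
Change in producer surplus = 941.78 - 808.02 = 133.76.

133.76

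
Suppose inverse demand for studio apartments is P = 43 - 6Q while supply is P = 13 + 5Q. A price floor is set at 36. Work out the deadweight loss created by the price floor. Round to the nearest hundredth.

13.40

Free-market equilibrium: 43 - 6Q = 13 + 5Q gives Q* = 2.7273, P* = 26.6364.
At the floor price 36, quantity demanded is (43 - 36)/6 = 1.1667; demand is the short side, so Q = 1.1667 trades at P = 36.
The lost-trades triangle has base Q* - 1.1667 = 1.5606 and height equal to the gap between the curves at Q = 1.1667, which is 36 - 18.8333 = 17.1667. DWL = (1/2)(1.5606)(17.1667) = 13.3952.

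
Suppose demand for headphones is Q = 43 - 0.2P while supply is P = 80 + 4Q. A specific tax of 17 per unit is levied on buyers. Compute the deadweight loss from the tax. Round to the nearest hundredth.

Rewriting demand in inverse form: P = 215 - 5Q.
Without the tax, 215 - 5Q = 80 + 4Q so Q* = 15 and P* = 140.
A tax on buyers shifts demand down by 17: (215 - 17) - 5Q = 80 + 4Q, so Q_t = 13.1111. Buyers pay P_b = 149.4444; sellers receive P_s = P_b - 17 = 132.4444.
The welfare triangle lost has base Q* - Q_t = 1.8889 and height t = 17, so DWL = (1/2)(1.8889)(17) = 16.0556.

16.06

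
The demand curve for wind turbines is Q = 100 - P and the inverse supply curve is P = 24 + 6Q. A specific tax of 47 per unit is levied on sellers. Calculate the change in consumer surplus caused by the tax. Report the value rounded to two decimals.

Rewriting demand in inverse form: P = 100 - Q.
Pre-tax equilibrium: 100 - Q = 24 + 6Q gives Q* = 10.8571, P* = 89.1429.
With the tax, sellers need 47 more per unit: 100 - Q = 24 + 6Q + 47, so Q_t = 4.1429. Buyers pay P_b = 95.8571; sellers receive P_s = P_b - 47 = 48.8571.
Consumers lose the trapezoid between P* and P_b out to Q_t plus the triangle from Q_t to Q*: change in CS = 8.5816 - 58.9388 = -50.3571.

-50.36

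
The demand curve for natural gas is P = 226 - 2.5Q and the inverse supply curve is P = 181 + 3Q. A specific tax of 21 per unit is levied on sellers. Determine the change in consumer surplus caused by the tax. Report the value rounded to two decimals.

-59.88

Pre-tax equilibrium: 226 - 2.5Q = 181 + 3Q gives Q* = 8.1818, P* = 205.5455.
With the tax, sellers need 21 more per unit: 226 - 2.5Q = 181 + 3Q + 21, so Q_t = 4.3636. Buyers pay P_b = 215.0909; sellers receive P_s = P_b - 21 = 194.0909.
Consumers lose the trapezoid between P* and P_b out to Q_t plus the triangle from Q_t to Q*: change in CS = 23.8017 - 83.6777 = -59.876.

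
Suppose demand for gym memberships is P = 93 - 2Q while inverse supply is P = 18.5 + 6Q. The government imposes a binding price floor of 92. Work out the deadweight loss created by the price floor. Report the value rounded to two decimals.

Free-market equilibrium: 93 - 2Q = 18.5 + 6Q gives Q* = 9.3125, P* = 74.375.
At P = 92, buyers demand (93 - 92)/2 = 0.5 while sellers would supply more, so the quantity traded is 0.5 at price 92.
The lost-trades triangle has base Q* - 0.5 = 8.8125 and height equal to the gap between the curves at Q = 0.5, which is 92 - 21.5 = 70.5. DWL = (1/2)(8.8125)(70.5) = 310.6406.

310.64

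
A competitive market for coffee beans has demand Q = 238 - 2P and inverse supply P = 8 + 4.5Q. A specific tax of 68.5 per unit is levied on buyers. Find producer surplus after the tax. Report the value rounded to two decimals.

162.56

Rewriting demand in inverse form: P = 119 - 0.5Q.
Pre-tax equilibrium: 119 - 0.5Q = 8 + 4.5Q gives Q* = 22.2, P* = 107.9.
With the tax, buyers' net willingness to pay falls by 68.5: (119 - 68.5) - 0.5Q = 8 + 4.5Q, so Q_t = 8.5. Buyers pay P_b = 114.75; sellers receive P_s = P_b - 68.5 = 46.25.
Producer surplus is the triangle above supply below P_s: (1/2)(8.5)(46.25 - 8) = 162.5625.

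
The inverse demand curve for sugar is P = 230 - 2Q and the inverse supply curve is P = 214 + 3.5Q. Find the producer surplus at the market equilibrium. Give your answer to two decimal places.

Setting demand equal to supply, 16 = 5.5Q, so Q* = 2.9091 and P* = 224.1818.
Producer surplus is the triangle above supply below P*: (1/2)(2.9091)(224.1818 - 214) = (1/2)(2.9091)(10.1818) = 14.8099.

14.81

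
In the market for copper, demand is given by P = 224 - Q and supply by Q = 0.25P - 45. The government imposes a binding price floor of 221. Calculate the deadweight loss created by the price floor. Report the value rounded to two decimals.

Rewriting supply in inverse form: P = 180 + 4Q.
Free-market equilibrium: 224 - Q = 180 + 4Q gives Q* = 8.8, P* = 215.2.
At the floor price 221, quantity demanded is (224 - 221)/1 = 3; demand is the short side, so Q = 3 trades at P = 221.
At Q = 3 the demand price is 221 and the supply price is 192. Deadweight loss is the triangle between the curves from 3 to 8.8: (1/2)(221 - 192)(8.8 - 3) = 84.1.

84.10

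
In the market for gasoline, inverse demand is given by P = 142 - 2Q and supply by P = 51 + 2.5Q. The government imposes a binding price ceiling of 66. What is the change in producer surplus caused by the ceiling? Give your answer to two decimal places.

Without the control, 142 - 2Q = 51 + 2.5Q so Q* = 20.2222 and P* = 101.5556.
At the ceiling price 66, quantity supplied is (66 - 51)/2.5 = 6; supply is the short side, so Q = 6 trades at P = 66.
PS goes from (1/2)(20.2222)(50.5556) = 511.1728 to 45 (computed as (66 - 51)(6) - (1/2)(2.5)(6)^2), a change of -466.1728.

-466.17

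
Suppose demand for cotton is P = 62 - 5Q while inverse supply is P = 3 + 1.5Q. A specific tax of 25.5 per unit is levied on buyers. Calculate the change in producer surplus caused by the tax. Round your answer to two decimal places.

-41.87

Pre-tax equilibrium: 62 - 5Q = 3 + 1.5Q gives Q* = 9.0769, P* = 16.6154.
A tax on buyers shifts demand down by 25.5: (62 - 25.5) - 5Q = 3 + 1.5Q, so Q_t = 5.1538. Buyers pay P_b = 36.2308; sellers receive P_s = P_b - 25.5 = 10.7308.
PS falls from (1/2)(9.0769)(13.6154) = 61.7929 to (1/2)(5.1538)(7.7308) = 19.9216, a change of -41.8713.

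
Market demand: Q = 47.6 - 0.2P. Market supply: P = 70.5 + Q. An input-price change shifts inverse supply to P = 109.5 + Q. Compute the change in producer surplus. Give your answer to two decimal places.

-160.33

Rewriting demand in inverse form: P = 238 - 5Q.
Initial equilibrium: Q_0 = 27.9167, P_0 = 98.4167; CS_0 = (1/2)(27.9167)(139.5833) = 1948.3507, PS_0 = (1/2)(27.9167)(27.9167) = 389.6701.
New equilibrium: 238 - 5Q = 109.5 + Q gives Q_1 = 21.4167, P_1 = 130.9167; CS_1 = 1146.684, PS_1 = 229.3368.
Change in producer surplus = 229.3368 - 389.6701 = -160.3333.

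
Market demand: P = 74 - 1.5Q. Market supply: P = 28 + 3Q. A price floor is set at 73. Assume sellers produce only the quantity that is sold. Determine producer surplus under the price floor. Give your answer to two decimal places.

29.33

Without the control, 74 - 1.5Q = 28 + 3Q so Q* = 10.2222 and P* = 58.6667.
At P = 73, buyers demand (74 - 73)/1.5 = 0.6667 while sellers would supply more, so the quantity traded is 0.6667 at price 73.
The supply price at Q = 0.6667 is 30. PS is the trapezoid between 73 and supply over [0, 0.6667]: (1/2)[(73 - 28) + (73 - 30)](0.6667) = 29.3333.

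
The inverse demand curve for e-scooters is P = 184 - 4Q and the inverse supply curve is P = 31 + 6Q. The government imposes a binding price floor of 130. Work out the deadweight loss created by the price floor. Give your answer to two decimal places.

Free-market equilibrium: 184 - 4Q = 31 + 6Q gives Q* = 15.3, P* = 122.8.
At the floor price 130, quantity demanded is (184 - 130)/4 = 13.5; demand is the short side, so Q = 13.5 trades at P = 130.
The lost-trades triangle has base Q* - 13.5 = 1.8 and height equal to the gap between the curves at Q = 13.5, which is 130 - 112 = 18. DWL = (1/2)(1.8)(18) = 16.2.

16.20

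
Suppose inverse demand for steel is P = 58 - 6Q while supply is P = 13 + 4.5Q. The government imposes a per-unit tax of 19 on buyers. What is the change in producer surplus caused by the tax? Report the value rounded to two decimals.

Pre-tax equilibrium: 58 - 6Q = 13 + 4.5Q gives Q* = 4.2857, P* = 32.2857.
With the tax, buyers' net willingness to pay falls by 19: (58 - 19) - 6Q = 13 + 4.5Q, so Q_t = 2.4762. Buyers pay P_b = 43.1429; sellers receive P_s = P_b - 19 = 24.1429.
PS falls from (1/2)(4.2857)(19.2857) = 41.3265 to (1/2)(2.4762)(11.1429) = 13.7959, a change of -27.5306.

-27.53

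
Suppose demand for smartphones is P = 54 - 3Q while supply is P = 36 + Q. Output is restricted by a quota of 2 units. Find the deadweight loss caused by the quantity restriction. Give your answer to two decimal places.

12.50

Unrestricted equilibrium: Q* = (54 - 36)/(3 + 1) = 4.5.
At Q = 2 the demand price is 54 - 3(2) = 48 and the supply price is 36 + (2) = 38.
DWL = (1/2)(gap between curves at 2) x (Q* - 2) = (1/2)(10)(2.5) = 12.5.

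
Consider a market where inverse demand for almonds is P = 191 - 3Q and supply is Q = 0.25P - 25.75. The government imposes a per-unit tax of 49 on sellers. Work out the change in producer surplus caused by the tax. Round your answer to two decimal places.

Rewriting supply in inverse form: P = 103 + 4Q.
Pre-tax equilibrium: 191 - 3Q = 103 + 4Q gives Q* = 12.5714, P* = 153.2857.
A tax on sellers shifts supply up by 49: 191 - 3Q = 103 + 4Q + 49, so Q_t = 5.5714. Buyers pay P_b = 174.2857; sellers receive P_s = P_b - 49 = 125.2857.
Producers lose the trapezoid between P_s and P* out to Q_t plus the triangle from Q_t to Q*: change in PS = 62.0816 - 316.0816 = -254.

-254.00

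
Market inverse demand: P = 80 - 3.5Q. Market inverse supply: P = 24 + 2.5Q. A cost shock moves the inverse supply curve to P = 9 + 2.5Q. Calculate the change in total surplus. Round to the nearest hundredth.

Initial equilibrium: Q_0 = 9.3333, P_0 = 47.3333; CS_0 = (1/2)(9.3333)(32.6667) = 152.4444, PS_0 = (1/2)(9.3333)(23.3333) = 108.8889.
New equilibrium: 80 - 3.5Q = 9 + 2.5Q gives Q_1 = 11.8333, P_1 = 38.5833; CS_1 = 245.0486, PS_1 = 175.0347.
Change in total surplus = (245.0486 + 175.0347) - (152.4444 + 108.8889) = 158.75.

158.75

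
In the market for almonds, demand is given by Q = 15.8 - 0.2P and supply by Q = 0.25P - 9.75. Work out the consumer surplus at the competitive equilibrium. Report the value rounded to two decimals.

49.38

Rewriting demand in inverse form: P = 79 - 5Q.
Rewriting supply in inverse form: P = 39 + 4Q.
Setting demand equal to supply, 40 = 9Q, so Q* = 4.4444 and P* = 56.7778.
The demand choke price is 79, so CS = (1/2)(Q*)(79 - P*) = (1/2)(4.4444)(22.2222) = 49.3827.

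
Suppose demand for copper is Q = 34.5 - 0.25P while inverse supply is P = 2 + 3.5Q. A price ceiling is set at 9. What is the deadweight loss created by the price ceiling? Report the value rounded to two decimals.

Rewriting demand in inverse form: P = 138 - 4Q.
Without the control, 138 - 4Q = 2 + 3.5Q so Q* = 18.1333 and P* = 65.4667.
At the ceiling price 9, quantity supplied is (9 - 2)/3.5 = 2; supply is the short side, so Q = 2 trades at P = 9.
At Q = 2 the demand price is 130 and the supply price is 9. Deadweight loss is the triangle between the curves from 2 to 18.1333: (1/2)(130 - 9)(18.1333 - 2) = 976.0667.

976.07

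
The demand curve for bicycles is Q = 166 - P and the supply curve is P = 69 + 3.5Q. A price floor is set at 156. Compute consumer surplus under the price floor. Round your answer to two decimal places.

50.00

Rewriting demand in inverse form: P = 166 - Q.
Free-market equilibrium: 166 - Q = 69 + 3.5Q gives Q* = 21.5556, P* = 144.4444.
At the floor price 156, quantity demanded is (166 - 156)/1 = 10; demand is the short side, so Q = 10 trades at P = 156.
CS is the triangle under demand above 156: (1/2)(10)(166 - 156) = 50.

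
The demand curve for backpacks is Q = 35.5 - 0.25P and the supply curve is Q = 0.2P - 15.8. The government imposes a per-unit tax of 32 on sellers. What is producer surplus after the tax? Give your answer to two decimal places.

Rewriting demand in inverse form: P = 142 - 4Q.
Rewriting supply in inverse form: P = 79 + 5Q.
Without the tax, 142 - 4Q = 79 + 5Q so Q* = 7 and P* = 114.
A tax on sellers shifts supply up by 32: 142 - 4Q = 79 + 5Q + 32, so Q_t = 3.4444. Buyers pay P_b = 128.2222; sellers receive P_s = P_b - 32 = 96.2222.
Producer surplus is the triangle above supply below P_s: (1/2)(3.4444)(96.2222 - 79) = 29.6605.

29.66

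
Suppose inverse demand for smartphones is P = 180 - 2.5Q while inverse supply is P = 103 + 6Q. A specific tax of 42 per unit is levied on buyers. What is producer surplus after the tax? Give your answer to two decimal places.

Pre-tax equilibrium: 180 - 2.5Q = 103 + 6Q gives Q* = 9.0588, P* = 157.3529.
With the tax, buyers' net willingness to pay falls by 42: (180 - 42) - 2.5Q = 103 + 6Q, so Q_t = 4.1176. Buyers pay P_b = 169.7059; sellers receive P_s = P_b - 42 = 127.7059.
Producer surplus is the triangle above supply below P_s: (1/2)(4.1176)(127.7059 - 103) = 50.8651.

50.87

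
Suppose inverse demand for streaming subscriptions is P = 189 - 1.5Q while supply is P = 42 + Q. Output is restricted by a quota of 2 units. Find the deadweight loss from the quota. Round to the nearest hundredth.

Without the quota, 189 - 1.5Q = 42 + Q gives Q* = 58.8.
At Q = 2 the demand price is 189 - 1.5(2) = 186 and the supply price is 42 + (2) = 44.
Deadweight loss is the triangle between the curves from 2 to 58.8: (1/2)(186 - 44)(58.8 - 2) = 4032.8.

4032.80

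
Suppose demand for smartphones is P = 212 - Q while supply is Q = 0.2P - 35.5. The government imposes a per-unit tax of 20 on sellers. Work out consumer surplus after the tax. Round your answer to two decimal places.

Rewriting supply in inverse form: P = 177.5 + 5Q.
Pre-tax equilibrium: 212 - Q = 177.5 + 5Q gives Q* = 5.75, P* = 206.25.
A tax on sellers shifts supply up by 20: 212 - Q = 177.5 + 5Q + 20, so Q_t = 2.4167. Buyers pay P_b = 209.5833; sellers receive P_s = P_b - 20 = 189.5833.
CS = (1/2)(Q_t)(212 - P_b) = (1/2)(2.4167)(2.4167) = 2.9201.

2.92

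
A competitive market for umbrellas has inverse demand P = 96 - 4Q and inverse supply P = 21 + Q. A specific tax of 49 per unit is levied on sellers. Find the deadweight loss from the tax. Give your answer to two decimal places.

Pre-tax equilibrium: 96 - 4Q = 21 + Q gives Q* = 15, P* = 36.
With the tax, sellers need 49 more per unit: 96 - 4Q = 21 + Q + 49, so Q_t = 5.2. Buyers pay P_b = 75.2; sellers receive P_s = P_b - 49 = 26.2.
The welfare triangle lost has base Q* - Q_t = 9.8 and height t = 49, so DWL = (1/2)(9.8)(49) = 240.1.

240.10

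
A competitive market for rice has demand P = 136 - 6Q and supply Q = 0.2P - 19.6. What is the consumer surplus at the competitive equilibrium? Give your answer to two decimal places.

35.80

Rewriting supply in inverse form: P = 98 + 5Q.
Set 136 - 6Q = 98 + 5Q, which gives 38 = 11Q, so Q* = 3.4545 and P* = 136 - 6(3.4545) = 115.2727.
CS is the area between the demand curve and P* from 0 to Q*: (1/2)(3.4545)(20.7273) = 35.8017.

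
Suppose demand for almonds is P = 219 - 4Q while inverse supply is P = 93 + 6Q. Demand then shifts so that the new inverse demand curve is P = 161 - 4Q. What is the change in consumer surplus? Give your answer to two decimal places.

-225.04

Initial equilibrium: Q_0 = 12.6, P_0 = 168.6; CS_0 = (1/2)(12.6)(50.4) = 317.52, PS_0 = (1/2)(12.6)(75.6) = 476.28.
New equilibrium: 161 - 4Q = 93 + 6Q gives Q_1 = 6.8, P_1 = 133.8; CS_1 = 92.48, PS_1 = 138.72.
Change in consumer surplus = 92.48 - 317.52 = -225.04.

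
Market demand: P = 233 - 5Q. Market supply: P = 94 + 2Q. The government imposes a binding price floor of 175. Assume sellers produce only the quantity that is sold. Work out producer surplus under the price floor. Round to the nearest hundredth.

Free-market equilibrium: 233 - 5Q = 94 + 2Q gives Q* = 19.8571, P* = 133.7143.
At the floor price 175, quantity demanded is (233 - 175)/5 = 11.6; demand is the short side, so Q = 11.6 trades at P = 175.
The supply price at Q = 11.6 is 117.2. PS is the trapezoid between 175 and supply over [0, 11.6]: (1/2)[(175 - 94) + (175 - 117.2)](11.6) = 805.04.

805.04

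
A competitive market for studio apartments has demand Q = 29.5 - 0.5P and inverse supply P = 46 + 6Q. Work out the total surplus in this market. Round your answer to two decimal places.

Rewriting demand in inverse form: P = 59 - 2Q.
Equilibrium: 59 - 2Q = 46 + 6Q, so Q* = 1.625 and P* = 55.75.
Total surplus is the full triangle between the curves from 0 to Q*: (1/2)(1.625)(59 - 46) = 10.5625.

10.56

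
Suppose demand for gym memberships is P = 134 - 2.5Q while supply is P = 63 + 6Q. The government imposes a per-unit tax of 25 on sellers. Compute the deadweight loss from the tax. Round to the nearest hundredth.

36.76

Without the tax, 134 - 2.5Q = 63 + 6Q so Q* = 8.3529 and P* = 113.1176.
A tax on sellers shifts supply up by 25: 134 - 2.5Q = 63 + 6Q + 25, so Q_t = 5.4118. Buyers pay P_b = 120.4706; sellers receive P_s = P_b - 25 = 95.4706.
The welfare triangle lost has base Q* - Q_t = 2.9412 and height t = 25, so DWL = (1/2)(2.9412)(25) = 36.7647.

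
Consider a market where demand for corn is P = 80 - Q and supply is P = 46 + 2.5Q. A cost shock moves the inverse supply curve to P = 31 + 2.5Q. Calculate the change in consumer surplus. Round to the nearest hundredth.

50.82

Initial equilibrium: Q_0 = 9.7143, P_0 = 70.2857; CS_0 = (1/2)(9.7143)(9.7143) = 47.1837, PS_0 = (1/2)(9.7143)(24.2857) = 117.9592.
New equilibrium: 80 - Q = 31 + 2.5Q gives Q_1 = 14, P_1 = 66; CS_1 = 98, PS_1 = 245.
Change in consumer surplus = 98 - 47.1837 = 50.8163.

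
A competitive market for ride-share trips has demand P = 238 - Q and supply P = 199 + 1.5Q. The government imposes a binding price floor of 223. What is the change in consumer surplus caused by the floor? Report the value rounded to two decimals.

-9.18

Without the control, 238 - Q = 199 + 1.5Q so Q* = 15.6 and P* = 222.4.
At the floor price 223, quantity demanded is (238 - 223)/1 = 15; demand is the short side, so Q = 15 trades at P = 223.
CS goes from (1/2)(15.6)(15.6) = 121.68 to 112.5 (computed as (238 - 223)(15) - (1/2)(1)(15)^2), a change of -9.18.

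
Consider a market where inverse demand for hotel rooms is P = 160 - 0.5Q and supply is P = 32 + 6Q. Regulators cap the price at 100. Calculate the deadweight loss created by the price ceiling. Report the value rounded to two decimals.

Without the control, 160 - 0.5Q = 32 + 6Q so Q* = 19.6923 and P* = 150.1538.
At the ceiling price 100, quantity supplied is (100 - 32)/6 = 11.3333; supply is the short side, so Q = 11.3333 trades at P = 100.
At Q = 11.3333 the demand price is 154.3333 and the supply price is 100. Deadweight loss is the triangle between the curves from 11.3333 to 19.6923: (1/2)(154.3333 - 100)(19.6923 - 11.3333) = 227.0855.

227.09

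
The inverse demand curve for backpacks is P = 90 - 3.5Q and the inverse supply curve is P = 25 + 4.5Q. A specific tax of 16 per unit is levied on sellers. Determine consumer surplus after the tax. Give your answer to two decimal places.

65.65

Without the tax, 90 - 3.5Q = 25 + 4.5Q so Q* = 8.125 and P* = 61.5625.
With the tax, sellers need 16 more per unit: 90 - 3.5Q = 25 + 4.5Q + 16, so Q_t = 6.125. Buyers pay P_b = 68.5625; sellers receive P_s = P_b - 16 = 52.5625.
Consumer surplus is the triangle under demand above P_b: (1/2)(6.125)(90 - 68.5625) = 65.6523.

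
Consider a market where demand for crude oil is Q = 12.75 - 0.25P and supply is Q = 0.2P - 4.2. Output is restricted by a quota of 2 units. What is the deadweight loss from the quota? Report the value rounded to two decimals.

Rewriting demand in inverse form: P = 51 - 4Q.
Rewriting supply in inverse form: P = 21 + 5Q.
Without the quota, 51 - 4Q = 21 + 5Q gives Q* = 3.3333.
At Q = 2 the demand price is 51 - 4(2) = 43 and the supply price is 21 + 5(2) = 31.
Deadweight loss is the triangle between the curves from 2 to 3.3333: (1/2)(43 - 31)(3.3333 - 2) = 8.

8.00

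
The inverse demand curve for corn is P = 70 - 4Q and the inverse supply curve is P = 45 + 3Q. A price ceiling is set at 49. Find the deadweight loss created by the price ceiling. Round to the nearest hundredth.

17.53

Without the control, 70 - 4Q = 45 + 3Q so Q* = 3.5714 and P* = 55.7143.
At the ceiling price 49, quantity supplied is (49 - 45)/3 = 1.3333; supply is the short side, so Q = 1.3333 trades at P = 49.
The lost-trades triangle has base Q* - 1.3333 = 2.2381 and height equal to the gap between the curves at Q = 1.3333, which is 64.6667 - 49 = 15.6667. DWL = (1/2)(2.2381)(15.6667) = 17.5317.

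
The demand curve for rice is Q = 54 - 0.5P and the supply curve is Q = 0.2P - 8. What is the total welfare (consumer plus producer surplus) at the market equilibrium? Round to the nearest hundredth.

330.29

Rewriting demand in inverse form: P = 108 - 2Q.
Rewriting supply in inverse form: P = 40 + 5Q.
Setting demand equal to supply, 68 = 7Q, so Q* = 9.7143 and P* = 88.5714.
CS = (1/2)(9.7143)(19.4286) = 94.3673 and PS = (1/2)(9.7143)(48.5714) = 235.9184, so total surplus = 330.2857.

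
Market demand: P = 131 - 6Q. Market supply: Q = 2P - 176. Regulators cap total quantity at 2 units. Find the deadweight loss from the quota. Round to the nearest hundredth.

Rewriting supply in inverse form: P = 88 + 0.5Q.
Without the quota, 131 - 6Q = 88 + 0.5Q gives Q* = 6.6154.
At Q = 2 the demand price is 131 - 6(2) = 119 and the supply price is 88 + 0.5(2) = 89.
DWL = (1/2)(gap between curves at 2) x (Q* - 2) = (1/2)(30)(4.6154) = 69.2308.

69.23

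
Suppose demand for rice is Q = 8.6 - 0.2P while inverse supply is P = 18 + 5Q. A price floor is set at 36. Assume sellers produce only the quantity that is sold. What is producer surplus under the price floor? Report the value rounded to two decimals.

20.30

Rewriting demand in inverse form: P = 43 - 5Q.
Free-market equilibrium: 43 - 5Q = 18 + 5Q gives Q* = 2.5, P* = 30.5.
At the floor price 36, quantity demanded is (43 - 36)/5 = 1.4; demand is the short side, so Q = 1.4 trades at P = 36.
The supply price at Q = 1.4 is 25. PS is the trapezoid between 36 and supply over [0, 1.4]: (1/2)[(36 - 18) + (36 - 25)](1.4) = 20.3.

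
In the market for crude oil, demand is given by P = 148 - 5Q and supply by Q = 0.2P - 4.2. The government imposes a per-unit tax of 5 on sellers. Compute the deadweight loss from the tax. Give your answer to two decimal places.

1.25

Rewriting supply in inverse form: P = 21 + 5Q.
Without the tax, 148 - 5Q = 21 + 5Q so Q* = 12.7 and P* = 84.5.
A tax on sellers shifts supply up by 5: 148 - 5Q = 21 + 5Q + 5, so Q_t = 12.2. Buyers pay P_b = 87; sellers receive P_s = P_b - 5 = 82.
The welfare triangle lost has base Q* - Q_t = 0.5 and height t = 5, so DWL = (1/2)(0.5)(5) = 1.25.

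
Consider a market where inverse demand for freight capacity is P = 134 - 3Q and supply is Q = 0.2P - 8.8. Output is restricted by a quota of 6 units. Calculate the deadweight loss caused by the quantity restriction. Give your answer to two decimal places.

110.25

Rewriting supply in inverse form: P = 44 + 5Q.
Without the quota, 134 - 3Q = 44 + 5Q gives Q* = 11.25.
At Q = 6 the demand price is 134 - 3(6) = 116 and the supply price is 44 + 5(6) = 74.
DWL = (1/2)(gap between curves at 6) x (Q* - 6) = (1/2)(42)(5.25) = 110.25.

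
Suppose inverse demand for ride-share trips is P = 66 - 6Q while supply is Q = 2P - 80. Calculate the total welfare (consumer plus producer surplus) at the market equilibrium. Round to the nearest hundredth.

Rewriting supply in inverse form: P = 40 + 0.5Q.
Equilibrium: 66 - 6Q = 40 + 0.5Q, so Q* = 4 and P* = 42.
Total surplus is the full triangle between the curves from 0 to Q*: (1/2)(4)(66 - 40) = 52.

52.00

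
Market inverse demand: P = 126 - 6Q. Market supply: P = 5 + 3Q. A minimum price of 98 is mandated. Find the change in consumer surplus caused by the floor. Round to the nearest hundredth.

Without the control, 126 - 6Q = 5 + 3Q so Q* = 13.4444 and P* = 45.3333.
At P = 98, buyers demand (126 - 98)/6 = 4.6667 while sellers would supply more, so the quantity traded is 4.6667 at price 98.
CS goes from (1/2)(13.4444)(80.6667) = 542.2593 to 65.3333 (computed as (126 - 98)(4.6667) - (1/2)(6)(4.6667)^2), a change of -476.9259.

-476.93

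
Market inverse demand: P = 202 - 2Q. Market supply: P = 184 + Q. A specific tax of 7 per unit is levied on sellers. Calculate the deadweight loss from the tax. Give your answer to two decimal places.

Pre-tax equilibrium: 202 - 2Q = 184 + Q gives Q* = 6, P* = 190.
A tax on sellers shifts supply up by 7: 202 - 2Q = 184 + Q + 7, so Q_t = 3.6667. Buyers pay P_b = 194.6667; sellers receive P_s = P_b - 7 = 187.6667.
Deadweight loss is the triangle between the curves from Q_t to Q*: (1/2)(6 - 3.6667)(7) = 8.1667.

8.17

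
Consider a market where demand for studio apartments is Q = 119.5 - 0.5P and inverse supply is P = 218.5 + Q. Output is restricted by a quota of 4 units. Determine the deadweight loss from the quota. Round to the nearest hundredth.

12.04

Rewriting demand in inverse form: P = 239 - 2Q.
Without the quota, 239 - 2Q = 218.5 + Q gives Q* = 6.8333.
At Q = 4 the demand price is 239 - 2(4) = 231 and the supply price is 218.5 + (4) = 222.5.
DWL = (1/2)(gap between curves at 4) x (Q* - 4) = (1/2)(8.5)(2.8333) = 12.0417.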